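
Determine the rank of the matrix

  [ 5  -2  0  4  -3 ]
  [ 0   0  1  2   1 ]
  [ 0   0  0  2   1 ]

R1 := 1/5·R1
  [ 1  -2/5  0  4/5  -3/5 ]
  [ 0     0  1    2     1 ]
  [ 0     0  0    2     1 ]
R3 := 1/2·R3
  [ 1  -2/5  0  4/5  -3/5 ]
  [ 0     0  1    2     1 ]
  [ 0     0  0    1   1/2 ]
R2 := R2 − 2·R3
  [ 1  -2/5  0  4/5  -3/5 ]
  [ 0     0  1    0     0 ]
  [ 0     0  0    1   1/2 ]
R1 := R1 − 4/5·R3
  [ 1  -2/5  0  0   -1 ]
  [ 0     0  1  0    0 ]
  [ 0     0  0  1  1/2 ]
The reduced form has 3 nonzero rows.

rank = 3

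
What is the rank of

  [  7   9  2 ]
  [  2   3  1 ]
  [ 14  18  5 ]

rank = 3

R1 ← 1/7·R1
  [  1  9/7  2/7 ]
  [  2    3    1 ]
  [ 14   18    5 ]
R2 ← R2 − 2·R1
  [  1  9/7  2/7 ]
  [  0  3/7  3/7 ]
  [ 14   18    5 ]
R3 ← R3 − 14·R1
  [ 1  9/7  2/7 ]
  [ 0  3/7  3/7 ]
  [ 0    0    1 ]
R2 ← 7/3·R2
  [ 1  9/7  2/7 ]
  [ 0    1    1 ]
  [ 0    0    1 ]
R2 ← R2 − R3
  [ 1  9/7  2/7 ]
  [ 0    1    0 ]
  [ 0    0    1 ]
R1 ← R1 − 2/7·R3
  [ 1  9/7  0 ]
  [ 0    1  0 ]
  [ 0    0  1 ]
R1 ← R1 − 9/7·R2
  [ 1  0  0 ]
  [ 0  1  0 ]
  [ 0  0  1 ]
The reduced form has 3 nonzero rows.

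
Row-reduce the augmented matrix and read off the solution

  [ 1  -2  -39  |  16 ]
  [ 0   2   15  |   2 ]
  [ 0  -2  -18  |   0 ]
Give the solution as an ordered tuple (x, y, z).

(2, 6, -2/3)

Multiply r2 by 1/2.
Add 2 times r2 to r3.
Multiply r3 by -1/3.
Subtract 15/2 times r3 from r2.
Add 39 times r3 to r1.
Add 2 times r2 to r1.
Reading off the last column: x = 2, y = 6, z = -2/3.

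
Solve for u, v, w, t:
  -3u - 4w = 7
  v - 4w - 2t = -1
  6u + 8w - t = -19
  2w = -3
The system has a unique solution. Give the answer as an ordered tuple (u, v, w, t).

Form the augmented matrix and row-reduce:
  [ -3  0  -4   0  |    7 ]
  [  0  1  -4  -2  |   -1 ]
  [  6  0   8  -1  |  -19 ]
  [  0  0   2   0  |   -3 ]
r1 := -1/3·r1
  [ 1  0  4/3   0  |  -7/3 ]
  [ 0  1   -4  -2  |    -1 ]
  [ 6  0    8  -1  |   -19 ]
  [ 0  0    2   0  |    -3 ]
r3 := r3 − 6·r1
  [ 1  0  4/3   0  |  -7/3 ]
  [ 0  1   -4  -2  |    -1 ]
  [ 0  0    0  -1  |    -5 ]
  [ 0  0    2   0  |    -3 ]
r3 <-> r4
  [ 1  0  4/3   0  |  -7/3 ]
  [ 0  1   -4  -2  |    -1 ]
  [ 0  0    2   0  |    -3 ]
  [ 0  0    0  -1  |    -5 ]
r3 := 1/2·r3
  [ 1  0  4/3   0  |  -7/3 ]
  [ 0  1   -4  -2  |    -1 ]
  [ 0  0    1   0  |  -3/2 ]
  [ 0  0    0  -1  |    -5 ]
r4 := -1·r4
  [ 1  0  4/3   0  |  -7/3 ]
  [ 0  1   -4  -2  |    -1 ]
  [ 0  0    1   0  |  -3/2 ]
  [ 0  0    0   1  |     5 ]
r2 := r2 + 2·r4
  [ 1  0  4/3  0  |  -7/3 ]
  [ 0  1   -4  0  |     9 ]
  [ 0  0    1  0  |  -3/2 ]
  [ 0  0    0  1  |     5 ]
r2 := r2 + 4·r3
  [ 1  0  4/3  0  |  -7/3 ]
  [ 0  1    0  0  |     3 ]
  [ 0  0    1  0  |  -3/2 ]
  [ 0  0    0  1  |     5 ]
r1 := r1 − 4/3·r3
  [ 1  0  0  0  |  -1/3 ]
  [ 0  1  0  0  |     3 ]
  [ 0  0  1  0  |  -3/2 ]
  [ 0  0  0  1  |     5 ]
Reading off the last column: u = -1/3, v = 3, w = -3/2, t = 5.

(-1/3, 3, -3/2, 5)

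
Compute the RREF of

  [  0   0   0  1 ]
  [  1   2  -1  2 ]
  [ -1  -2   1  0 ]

Swap R1 and R2.
  [  1   2  -1  2 ]
  [  0   0   0  1 ]
  [ -1  -2   1  0 ]
Add R1 to R3.
  [ 1  2  -1  2 ]
  [ 0  0   0  1 ]
  [ 0  0   0  2 ]
Subtract 2 times R2 from R3.
  [ 1  2  -1  2 ]
  [ 0  0   0  1 ]
  [ 0  0   0  0 ]
Subtract 2 times R2 from R1.
  [ 1  2  -1  0 ]
  [ 0  0   0  1 ]
  [ 0  0   0  0 ]

[[1, 2, -1, 0], [0, 0, 0, 1], [0, 0, 0, 0]]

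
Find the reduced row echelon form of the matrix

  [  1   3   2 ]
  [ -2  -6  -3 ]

[[1, 3, 0], [0, 0, 1]]

ρ2 := ρ2 + 2·ρ1
  [ 1  3  2 ]
  [ 0  0  1 ]
ρ1 := ρ1 − 2·ρ2
  [ 1  3  0 ]
  [ 0  0  1 ]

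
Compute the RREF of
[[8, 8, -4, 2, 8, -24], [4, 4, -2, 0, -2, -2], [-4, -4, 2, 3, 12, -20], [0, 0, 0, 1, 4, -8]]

R1 ← 1/8·R1
  [  1   1  -1/2  1/4   1   -3 ]
  [  4   4    -2    0  -2   -2 ]
  [ -4  -4     2    3  12  -20 ]
  [  0   0     0    1   4   -8 ]
R2 ← R2 − 4·R1
  [  1   1  -1/2  1/4   1   -3 ]
  [  0   0     0   -1  -6   10 ]
  [ -4  -4     2    3  12  -20 ]
  [  0   0     0    1   4   -8 ]
R3 ← R3 + 4·R1
  [ 1  1  -1/2  1/4   1   -3 ]
  [ 0  0     0   -1  -6   10 ]
  [ 0  0     0    4  16  -32 ]
  [ 0  0     0    1   4   -8 ]
R2 ← -1·R2
  [ 1  1  -1/2  1/4   1   -3 ]
  [ 0  0     0    1   6  -10 ]
  [ 0  0     0    4  16  -32 ]
  [ 0  0     0    1   4   -8 ]
R3 ← R3 − 4·R2
  [ 1  1  -1/2  1/4   1   -3 ]
  [ 0  0     0    1   6  -10 ]
  [ 0  0     0    0  -8    8 ]
  [ 0  0     0    1   4   -8 ]
R4 ← R4 − R2
  [ 1  1  -1/2  1/4   1   -3 ]
  [ 0  0     0    1   6  -10 ]
  [ 0  0     0    0  -8    8 ]
  [ 0  0     0    0  -2    2 ]
R3 ← -1/8·R3
  [ 1  1  -1/2  1/4   1   -3 ]
  [ 0  0     0    1   6  -10 ]
  [ 0  0     0    0   1   -1 ]
  [ 0  0     0    0  -2    2 ]
R4 ← R4 + 2·R3
  [ 1  1  -1/2  1/4  1   -3 ]
  [ 0  0     0    1  6  -10 ]
  [ 0  0     0    0  1   -1 ]
  [ 0  0     0    0  0    0 ]
R2 ← R2 − 6·R3
  [ 1  1  -1/2  1/4  1  -3 ]
  [ 0  0     0    1  0  -4 ]
  [ 0  0     0    0  1  -1 ]
  [ 0  0     0    0  0   0 ]
R1 ← R1 − R3
  [ 1  1  -1/2  1/4  0  -2 ]
  [ 0  0     0    1  0  -4 ]
  [ 0  0     0    0  1  -1 ]
  [ 0  0     0    0  0   0 ]
R1 ← R1 − 1/4·R2
  [ 1  1  -1/2  0  0  -1 ]
  [ 0  0     0  1  0  -4 ]
  [ 0  0     0  0  1  -1 ]
  [ 0  0     0  0  0   0 ]

[[1, 1, -1/2, 0, 0, -1], [0, 0, 0, 1, 0, -4], [0, 0, 0, 0, 1, -1], [0, 0, 0, 0, 0, 0]]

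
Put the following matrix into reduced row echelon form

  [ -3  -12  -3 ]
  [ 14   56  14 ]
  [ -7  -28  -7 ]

r1 -> -1/3·r1
  [  1    4   1 ]
  [ 14   56  14 ]
  [ -7  -28  -7 ]
r2 -> r2 − 14·r1
  [  1    4   1 ]
  [  0    0   0 ]
  [ -7  -28  -7 ]
r3 -> r3 + 7·r1
  [ 1  4  1 ]
  [ 0  0  0 ]
  [ 0  0  0 ]

[[1, 4, 1], [0, 0, 0], [0, 0, 0]]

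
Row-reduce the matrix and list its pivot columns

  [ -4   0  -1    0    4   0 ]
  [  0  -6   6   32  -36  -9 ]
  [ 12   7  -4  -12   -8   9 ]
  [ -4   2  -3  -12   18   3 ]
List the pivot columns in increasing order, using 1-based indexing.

1, 2, 4, 6

R1 → -1/4·R1
  [  1   0  1/4    0   -1   0 ]
  [  0  -6    6   32  -36  -9 ]
  [ 12   7   -4  -12   -8   9 ]
  [ -4   2   -3  -12   18   3 ]
R3 → R3 − 12·R1
  [  1   0  1/4    0   -1   0 ]
  [  0  -6    6   32  -36  -9 ]
  [  0   7   -7  -12    4   9 ]
  [ -4   2   -3  -12   18   3 ]
R4 → R4 + 4·R1
  [ 1   0  1/4    0   -1   0 ]
  [ 0  -6    6   32  -36  -9 ]
  [ 0   7   -7  -12    4   9 ]
  [ 0   2   -2  -12   14   3 ]
R2 → -1/6·R2
  [ 1  0  1/4      0  -1    0 ]
  [ 0  1   -1  -16/3   6  3/2 ]
  [ 0  7   -7    -12   4    9 ]
  [ 0  2   -2    -12  14    3 ]
R3 → R3 − 7·R2
  [ 1  0  1/4      0   -1     0 ]
  [ 0  1   -1  -16/3    6   3/2 ]
  [ 0  0    0   76/3  -38  -3/2 ]
  [ 0  2   -2    -12   14     3 ]
R4 → R4 − 2·R2
  [ 1  0  1/4      0   -1     0 ]
  [ 0  1   -1  -16/3    6   3/2 ]
  [ 0  0    0   76/3  -38  -3/2 ]
  [ 0  0    0   -4/3    2     0 ]
R3 → 3/76·R3
  [ 1  0  1/4      0    -1       0 ]
  [ 0  1   -1  -16/3     6     3/2 ]
  [ 0  0    0      1  -3/2  -9/152 ]
  [ 0  0    0   -4/3     2       0 ]
R4 → R4 + 4/3·R3
  [ 1  0  1/4      0    -1       0 ]
  [ 0  1   -1  -16/3     6     3/2 ]
  [ 0  0    0      1  -3/2  -9/152 ]
  [ 0  0    0      0     0   -3/38 ]
R4 → -38/3·R4
  [ 1  0  1/4      0    -1       0 ]
  [ 0  1   -1  -16/3     6     3/2 ]
  [ 0  0    0      1  -3/2  -9/152 ]
  [ 0  0    0      0     0       1 ]
R3 → R3 + 9/152·R4
  [ 1  0  1/4      0    -1    0 ]
  [ 0  1   -1  -16/3     6  3/2 ]
  [ 0  0    0      1  -3/2    0 ]
  [ 0  0    0      0     0    1 ]
R2 → R2 − 3/2·R4
  [ 1  0  1/4      0    -1  0 ]
  [ 0  1   -1  -16/3     6  0 ]
  [ 0  0    0      1  -3/2  0 ]
  [ 0  0    0      0     0  1 ]
R2 → R2 + 16/3·R3
  [ 1  0  1/4  0    -1  0 ]
  [ 0  1   -1  0    -2  0 ]
  [ 0  0    0  1  -3/2  0 ]
  [ 0  0    0  0     0  1 ]
Pivot columns are the columns containing a leading 1.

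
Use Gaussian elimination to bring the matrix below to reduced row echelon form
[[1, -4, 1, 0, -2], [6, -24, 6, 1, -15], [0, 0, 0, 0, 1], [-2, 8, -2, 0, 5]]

R2 ← R2 − 6·R1
  [  1  -4   1  0  -2 ]
  [  0   0   0  1  -3 ]
  [  0   0   0  0   1 ]
  [ -2   8  -2  0   5 ]
R4 ← R4 + 2·R1
  [ 1  -4  1  0  -2 ]
  [ 0   0  0  1  -3 ]
  [ 0   0  0  0   1 ]
  [ 0   0  0  0   1 ]
R4 ← R4 − R3
  [ 1  -4  1  0  -2 ]
  [ 0   0  0  1  -3 ]
  [ 0   0  0  0   1 ]
  [ 0   0  0  0   0 ]
R2 ← R2 + 3·R3
  [ 1  -4  1  0  -2 ]
  [ 0   0  0  1   0 ]
  [ 0   0  0  0   1 ]
  [ 0   0  0  0   0 ]
R1 ← R1 + 2·R3
  [ 1  -4  1  0  0 ]
  [ 0   0  0  1  0 ]
  [ 0   0  0  0  1 ]
  [ 0   0  0  0  0 ]

[[1, -4, 1, 0, 0], [0, 0, 0, 1, 0], [0, 0, 0, 0, 1], [0, 0, 0, 0, 0]]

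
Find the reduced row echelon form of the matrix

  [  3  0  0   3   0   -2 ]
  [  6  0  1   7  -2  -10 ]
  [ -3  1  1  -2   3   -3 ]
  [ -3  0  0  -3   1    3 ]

Multiply ρ1 by 1/3.
  [  1  0  0   1   0  -2/3 ]
  [  6  0  1   7  -2   -10 ]
  [ -3  1  1  -2   3    -3 ]
  [ -3  0  0  -3   1     3 ]
Subtract 6 times ρ1 from ρ2.
  [  1  0  0   1   0  -2/3 ]
  [  0  0  1   1  -2    -6 ]
  [ -3  1  1  -2   3    -3 ]
  [ -3  0  0  -3   1     3 ]
Add 3 times ρ1 to ρ3.
  [  1  0  0   1   0  -2/3 ]
  [  0  0  1   1  -2    -6 ]
  [  0  1  1   1   3    -5 ]
  [ -3  0  0  -3   1     3 ]
Add 3 times ρ1 to ρ4.
  [ 1  0  0  1   0  -2/3 ]
  [ 0  0  1  1  -2    -6 ]
  [ 0  1  1  1   3    -5 ]
  [ 0  0  0  0   1     1 ]
Swap ρ2 and ρ3.
  [ 1  0  0  1   0  -2/3 ]
  [ 0  1  1  1   3    -5 ]
  [ 0  0  1  1  -2    -6 ]
  [ 0  0  0  0   1     1 ]
Add 2 times ρ4 to ρ3.
  [ 1  0  0  1  0  -2/3 ]
  [ 0  1  1  1  3    -5 ]
  [ 0  0  1  1  0    -4 ]
  [ 0  0  0  0  1     1 ]
Subtract 3 times ρ4 from ρ2.
  [ 1  0  0  1  0  -2/3 ]
  [ 0  1  1  1  0    -8 ]
  [ 0  0  1  1  0    -4 ]
  [ 0  0  0  0  1     1 ]
Subtract ρ3 from ρ2.
  [ 1  0  0  1  0  -2/3 ]
  [ 0  1  0  0  0    -4 ]
  [ 0  0  1  1  0    -4 ]
  [ 0  0  0  0  1     1 ]

[[1, 0, 0, 1, 0, -2/3], [0, 1, 0, 0, 0, -4], [0, 0, 1, 1, 0, -4], [0, 0, 0, 0, 1, 1]]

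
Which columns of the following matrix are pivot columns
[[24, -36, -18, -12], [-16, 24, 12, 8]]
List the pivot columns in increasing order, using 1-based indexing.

1

ρ1 → 1/24·ρ1
  [   1  -3/2  -3/4  -1/2 ]
  [ -16    24    12     8 ]
ρ2 → ρ2 + 16·ρ1
  [ 1  -3/2  -3/4  -1/2 ]
  [ 0     0     0     0 ]
Pivot columns are the columns containing a leading 1.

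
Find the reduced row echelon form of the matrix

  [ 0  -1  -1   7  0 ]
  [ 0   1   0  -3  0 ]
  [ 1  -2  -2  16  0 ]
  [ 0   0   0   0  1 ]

Swap ρ1 and ρ3.
  [ 1  -2  -2  16  0 ]
  [ 0   1   0  -3  0 ]
  [ 0  -1  -1   7  0 ]
  [ 0   0   0   0  1 ]
Add ρ2 to ρ3.
  [ 1  -2  -2  16  0 ]
  [ 0   1   0  -3  0 ]
  [ 0   0  -1   4  0 ]
  [ 0   0   0   0  1 ]
Multiply ρ3 by -1.
  [ 1  -2  -2  16  0 ]
  [ 0   1   0  -3  0 ]
  [ 0   0   1  -4  0 ]
  [ 0   0   0   0  1 ]
Add 2 times ρ3 to ρ1.
  [ 1  -2  0   8  0 ]
  [ 0   1  0  -3  0 ]
  [ 0   0  1  -4  0 ]
  [ 0   0  0   0  1 ]
Add 2 times ρ2 to ρ1.
  [ 1  0  0   2  0 ]
  [ 0  1  0  -3  0 ]
  [ 0  0  1  -4  0 ]
  [ 0  0  0   0  1 ]

[[1, 0, 0, 2, 0], [0, 1, 0, -3, 0], [0, 0, 1, -4, 0], [0, 0, 0, 0, 1]]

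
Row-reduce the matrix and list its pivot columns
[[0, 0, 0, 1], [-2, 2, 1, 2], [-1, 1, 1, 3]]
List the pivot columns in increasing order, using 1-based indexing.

1, 3, 4

Swap r1 and r2.
  [ -2  2  1  2 ]
  [  0  0  0  1 ]
  [ -1  1  1  3 ]
Multiply r1 by -1/2.
  [  1  -1  -1/2  -1 ]
  [  0   0     0   1 ]
  [ -1   1     1   3 ]
Add r1 to r3.
  [ 1  -1  -1/2  -1 ]
  [ 0   0     0   1 ]
  [ 0   0   1/2   2 ]
Swap r2 and r3.
  [ 1  -1  -1/2  -1 ]
  [ 0   0   1/2   2 ]
  [ 0   0     0   1 ]
Multiply r2 by 2.
  [ 1  -1  -1/2  -1 ]
  [ 0   0     1   4 ]
  [ 0   0     0   1 ]
Subtract 4 times r3 from r2.
  [ 1  -1  -1/2  -1 ]
  [ 0   0     1   0 ]
  [ 0   0     0   1 ]
Add r3 to r1.
  [ 1  -1  -1/2  0 ]
  [ 0   0     1  0 ]
  [ 0   0     0  1 ]
Add 1/2 times r2 to r1.
  [ 1  -1  0  0 ]
  [ 0   0  1  0 ]
  [ 0   0  0  1 ]
Pivot columns are the columns containing a leading 1.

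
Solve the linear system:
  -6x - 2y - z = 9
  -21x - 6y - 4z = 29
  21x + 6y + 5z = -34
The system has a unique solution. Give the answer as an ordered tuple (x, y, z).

Form the augmented matrix and row-reduce:
  [  -6  -2  -1  |    9 ]
  [ -21  -6  -4  |   29 ]
  [  21   6   5  |  -34 ]
r1 -> -1/6·r1
  [   1  1/3  1/6  |  -3/2 ]
  [ -21   -6   -4  |    29 ]
  [  21    6    5  |   -34 ]
r2 -> r2 + 21·r1
  [  1  1/3   1/6  |  -3/2 ]
  [  0    1  -1/2  |  -5/2 ]
  [ 21    6     5  |   -34 ]
r3 -> r3 − 21·r1
  [ 1  1/3   1/6  |  -3/2 ]
  [ 0    1  -1/2  |  -5/2 ]
  [ 0   -1   3/2  |  -5/2 ]
r3 -> r3 + r2
  [ 1  1/3   1/6  |  -3/2 ]
  [ 0    1  -1/2  |  -5/2 ]
  [ 0    0     1  |    -5 ]
r2 -> r2 + 1/2·r3
  [ 1  1/3  1/6  |  -3/2 ]
  [ 0    1    0  |    -5 ]
  [ 0    0    1  |    -5 ]
r1 -> r1 − 1/6·r3
  [ 1  1/3  0  |  -2/3 ]
  [ 0    1  0  |    -5 ]
  [ 0    0  1  |    -5 ]
r1 -> r1 − 1/3·r2
  [ 1  0  0  |   1 ]
  [ 0  1  0  |  -5 ]
  [ 0  0  1  |  -5 ]
Reading off the last column: x = 1, y = -5, z = -5.

(1, -5, -5)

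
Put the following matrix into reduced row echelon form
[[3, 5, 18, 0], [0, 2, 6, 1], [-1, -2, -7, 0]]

Multiply ρ1 by 1/3.
Add ρ1 to ρ3.
Multiply ρ2 by 1/2.
Add 1/3 times ρ2 to ρ3.
Multiply ρ3 by 6.
Subtract 1/2 times ρ3 from ρ2.
Subtract 5/3 times ρ2 from ρ1.

[[1, 0, 1, 0], [0, 1, 3, 0], [0, 0, 0, 1]]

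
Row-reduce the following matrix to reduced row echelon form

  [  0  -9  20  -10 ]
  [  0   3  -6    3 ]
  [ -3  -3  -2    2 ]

[[1, 0, 0, -1/3], [0, 1, 0, 0], [0, 0, 1, -1/2]]

Swap R1 and R3.
  [ -3  -3  -2    2 ]
  [  0   3  -6    3 ]
  [  0  -9  20  -10 ]
Multiply R1 by -1/3.
  [ 1   1  2/3  -2/3 ]
  [ 0   3   -6     3 ]
  [ 0  -9   20   -10 ]
Multiply R2 by 1/3.
  [ 1   1  2/3  -2/3 ]
  [ 0   1   -2     1 ]
  [ 0  -9   20   -10 ]
Add 9 times R2 to R3.
  [ 1  1  2/3  -2/3 ]
  [ 0  1   -2     1 ]
  [ 0  0    2    -1 ]
Multiply R3 by 1/2.
  [ 1  1  2/3  -2/3 ]
  [ 0  1   -2     1 ]
  [ 0  0    1  -1/2 ]
Add 2 times R3 to R2.
  [ 1  1  2/3  -2/3 ]
  [ 0  1    0     0 ]
  [ 0  0    1  -1/2 ]
Subtract 2/3 times R3 from R1.
  [ 1  1  0  -1/3 ]
  [ 0  1  0     0 ]
  [ 0  0  1  -1/2 ]
Subtract R2 from R1.
  [ 1  0  0  -1/3 ]
  [ 0  1  0     0 ]
  [ 0  0  1  -1/2 ]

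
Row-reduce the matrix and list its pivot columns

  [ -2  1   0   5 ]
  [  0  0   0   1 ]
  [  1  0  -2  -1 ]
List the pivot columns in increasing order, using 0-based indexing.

0, 1, 3

ρ1 := -1/2·ρ1
  [ 1  -1/2   0  -5/2 ]
  [ 0     0   0     1 ]
  [ 1     0  -2    -1 ]
ρ3 := ρ3 − ρ1
  [ 1  -1/2   0  -5/2 ]
  [ 0     0   0     1 ]
  [ 0   1/2  -2   3/2 ]
ρ2 <=> ρ3
  [ 1  -1/2   0  -5/2 ]
  [ 0   1/2  -2   3/2 ]
  [ 0     0   0     1 ]
ρ2 := 2·ρ2
  [ 1  -1/2   0  -5/2 ]
  [ 0     1  -4     3 ]
  [ 0     0   0     1 ]
ρ2 := ρ2 − 3·ρ3
  [ 1  -1/2   0  -5/2 ]
  [ 0     1  -4     0 ]
  [ 0     0   0     1 ]
ρ1 := ρ1 + 5/2·ρ3
  [ 1  -1/2   0  0 ]
  [ 0     1  -4  0 ]
  [ 0     0   0  1 ]
ρ1 := ρ1 + 1/2·ρ2
  [ 1  0  -2  0 ]
  [ 0  1  -4  0 ]
  [ 0  0   0  1 ]
Pivot columns are the columns containing a leading 1.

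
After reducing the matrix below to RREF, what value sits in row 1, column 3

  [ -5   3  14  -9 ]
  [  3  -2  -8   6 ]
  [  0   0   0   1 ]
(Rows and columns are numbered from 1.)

-4

Multiply r1 by -1/5.
  [ 1  -3/5  -14/5  9/5 ]
  [ 3    -2     -8    6 ]
  [ 0     0      0    1 ]
Subtract 3 times r1 from r2.
  [ 1  -3/5  -14/5  9/5 ]
  [ 0  -1/5    2/5  3/5 ]
  [ 0     0      0    1 ]
Multiply r2 by -5.
  [ 1  -3/5  -14/5  9/5 ]
  [ 0     1     -2   -3 ]
  [ 0     0      0    1 ]
Add 3 times r3 to r2.
  [ 1  -3/5  -14/5  9/5 ]
  [ 0     1     -2    0 ]
  [ 0     0      0    1 ]
Subtract 9/5 times r3 from r1.
  [ 1  -3/5  -14/5  0 ]
  [ 0     1     -2  0 ]
  [ 0     0      0  1 ]
Add 3/5 times r2 to r1.
  [ 1  0  -4  0 ]
  [ 0  1  -2  0 ]
  [ 0  0   0  1 ]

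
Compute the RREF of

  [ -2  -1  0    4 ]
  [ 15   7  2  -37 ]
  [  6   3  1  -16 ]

r1 -> -1/2·r1
  [  1  1/2  0   -2 ]
  [ 15    7  2  -37 ]
  [  6    3  1  -16 ]
r2 -> r2 − 15·r1
  [ 1   1/2  0   -2 ]
  [ 0  -1/2  2   -7 ]
  [ 6     3  1  -16 ]
r3 -> r3 − 6·r1
  [ 1   1/2  0  -2 ]
  [ 0  -1/2  2  -7 ]
  [ 0     0  1  -4 ]
r2 -> -2·r2
  [ 1  1/2   0  -2 ]
  [ 0    1  -4  14 ]
  [ 0    0   1  -4 ]
r2 -> r2 + 4·r3
  [ 1  1/2  0  -2 ]
  [ 0    1  0  -2 ]
  [ 0    0  1  -4 ]
r1 -> r1 − 1/2·r2
  [ 1  0  0  -1 ]
  [ 0  1  0  -2 ]
  [ 0  0  1  -4 ]

[[1, 0, 0, -1], [0, 1, 0, -2], [0, 0, 1, -4]]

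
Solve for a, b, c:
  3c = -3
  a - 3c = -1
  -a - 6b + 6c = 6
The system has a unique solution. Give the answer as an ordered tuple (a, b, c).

(-4, -4/3, -1)

Form the augmented matrix and row-reduce:
  [  0   0   3  |  -3 ]
  [  1   0  -3  |  -1 ]
  [ -1  -6   6  |   6 ]
R1 <=> R2
  [  1   0  -3  |  -1 ]
  [  0   0   3  |  -3 ]
  [ -1  -6   6  |   6 ]
R3 → R3 + R1
  [ 1   0  -3  |  -1 ]
  [ 0   0   3  |  -3 ]
  [ 0  -6   3  |   5 ]
R2 <=> R3
  [ 1   0  -3  |  -1 ]
  [ 0  -6   3  |   5 ]
  [ 0   0   3  |  -3 ]
R2 → -1/6·R2
  [ 1  0    -3  |    -1 ]
  [ 0  1  -1/2  |  -5/6 ]
  [ 0  0     3  |    -3 ]
R3 → 1/3·R3
  [ 1  0    -3  |    -1 ]
  [ 0  1  -1/2  |  -5/6 ]
  [ 0  0     1  |    -1 ]
R2 → R2 + 1/2·R3
  [ 1  0  -3  |    -1 ]
  [ 0  1   0  |  -4/3 ]
  [ 0  0   1  |    -1 ]
R1 → R1 + 3·R3
  [ 1  0  0  |    -4 ]
  [ 0  1  0  |  -4/3 ]
  [ 0  0  1  |    -1 ]
Reading off the last column: a = -4, b = -4/3, c = -1.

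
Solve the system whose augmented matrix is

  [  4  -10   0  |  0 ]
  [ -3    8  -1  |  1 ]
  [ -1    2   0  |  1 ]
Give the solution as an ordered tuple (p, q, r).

R1 -> 1/4·R1
  [  1  -5/2   0  |  0 ]
  [ -3     8  -1  |  1 ]
  [ -1     2   0  |  1 ]
R2 -> R2 + 3·R1
  [  1  -5/2   0  |  0 ]
  [  0   1/2  -1  |  1 ]
  [ -1     2   0  |  1 ]
R3 -> R3 + R1
  [ 1  -5/2   0  |  0 ]
  [ 0   1/2  -1  |  1 ]
  [ 0  -1/2   0  |  1 ]
R2 -> 2·R2
  [ 1  -5/2   0  |  0 ]
  [ 0     1  -2  |  2 ]
  [ 0  -1/2   0  |  1 ]
R3 -> R3 + 1/2·R2
  [ 1  -5/2   0  |  0 ]
  [ 0     1  -2  |  2 ]
  [ 0     0  -1  |  2 ]
R3 -> -1·R3
  [ 1  -5/2   0  |   0 ]
  [ 0     1  -2  |   2 ]
  [ 0     0   1  |  -2 ]
R2 -> R2 + 2·R3
  [ 1  -5/2  0  |   0 ]
  [ 0     1  0  |  -2 ]
  [ 0     0  1  |  -2 ]
R1 -> R1 + 5/2·R2
  [ 1  0  0  |  -5 ]
  [ 0  1  0  |  -2 ]
  [ 0  0  1  |  -2 ]
Reading off the last column: p = -5, q = -2, r = -2.

(-5, -2, -2)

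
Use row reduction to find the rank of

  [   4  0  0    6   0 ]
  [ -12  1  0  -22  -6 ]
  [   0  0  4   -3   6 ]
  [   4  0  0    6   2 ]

rank = 4

ρ1 := 1/4·ρ1
  [   1  0  0  3/2   0 ]
  [ -12  1  0  -22  -6 ]
  [   0  0  4   -3   6 ]
  [   4  0  0    6   2 ]
ρ2 := ρ2 + 12·ρ1
  [ 1  0  0  3/2   0 ]
  [ 0  1  0   -4  -6 ]
  [ 0  0  4   -3   6 ]
  [ 4  0  0    6   2 ]
ρ4 := ρ4 − 4·ρ1
  [ 1  0  0  3/2   0 ]
  [ 0  1  0   -4  -6 ]
  [ 0  0  4   -3   6 ]
  [ 0  0  0    0   2 ]
ρ3 := 1/4·ρ3
  [ 1  0  0   3/2    0 ]
  [ 0  1  0    -4   -6 ]
  [ 0  0  1  -3/4  3/2 ]
  [ 0  0  0     0    2 ]
ρ4 := 1/2·ρ4
  [ 1  0  0   3/2    0 ]
  [ 0  1  0    -4   -6 ]
  [ 0  0  1  -3/4  3/2 ]
  [ 0  0  0     0    1 ]
ρ3 := ρ3 − 3/2·ρ4
  [ 1  0  0   3/2   0 ]
  [ 0  1  0    -4  -6 ]
  [ 0  0  1  -3/4   0 ]
  [ 0  0  0     0   1 ]
ρ2 := ρ2 + 6·ρ4
  [ 1  0  0   3/2  0 ]
  [ 0  1  0    -4  0 ]
  [ 0  0  1  -3/4  0 ]
  [ 0  0  0     0  1 ]
The reduced form has 4 nonzero rows.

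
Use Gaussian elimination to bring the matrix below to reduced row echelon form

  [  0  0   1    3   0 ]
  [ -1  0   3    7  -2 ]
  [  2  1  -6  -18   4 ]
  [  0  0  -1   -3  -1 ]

R1 <-> R2
  [ -1  0   3    7  -2 ]
  [  0  0   1    3   0 ]
  [  2  1  -6  -18   4 ]
  [  0  0  -1   -3  -1 ]
R1 ← -1·R1
  [ 1  0  -3   -7   2 ]
  [ 0  0   1    3   0 ]
  [ 2  1  -6  -18   4 ]
  [ 0  0  -1   -3  -1 ]
R3 ← R3 − 2·R1
  [ 1  0  -3  -7   2 ]
  [ 0  0   1   3   0 ]
  [ 0  1   0  -4   0 ]
  [ 0  0  -1  -3  -1 ]
R2 <-> R3
  [ 1  0  -3  -7   2 ]
  [ 0  1   0  -4   0 ]
  [ 0  0   1   3   0 ]
  [ 0  0  -1  -3  -1 ]
R4 ← R4 + R3
  [ 1  0  -3  -7   2 ]
  [ 0  1   0  -4   0 ]
  [ 0  0   1   3   0 ]
  [ 0  0   0   0  -1 ]
R4 ← -1·R4
  [ 1  0  -3  -7  2 ]
  [ 0  1   0  -4  0 ]
  [ 0  0   1   3  0 ]
  [ 0  0   0   0  1 ]
R1 ← R1 − 2·R4
  [ 1  0  -3  -7  0 ]
  [ 0  1   0  -4  0 ]
  [ 0  0   1   3  0 ]
  [ 0  0   0   0  1 ]
R1 ← R1 + 3·R3
  [ 1  0  0   2  0 ]
  [ 0  1  0  -4  0 ]
  [ 0  0  1   3  0 ]
  [ 0  0  0   0  1 ]

[[1, 0, 0, 2, 0], [0, 1, 0, -4, 0], [0, 0, 1, 3, 0], [0, 0, 0, 0, 1]]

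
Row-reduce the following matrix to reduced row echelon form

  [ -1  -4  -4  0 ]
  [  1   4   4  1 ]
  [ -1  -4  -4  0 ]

R1 := -1·R1
  [  1   4   4  0 ]
  [  1   4   4  1 ]
  [ -1  -4  -4  0 ]
R2 := R2 − R1
  [  1   4   4  0 ]
  [  0   0   0  1 ]
  [ -1  -4  -4  0 ]
R3 := R3 + R1
  [ 1  4  4  0 ]
  [ 0  0  0  1 ]
  [ 0  0  0  0 ]

[[1, 4, 4, 0], [0, 0, 0, 1], [0, 0, 0, 0]]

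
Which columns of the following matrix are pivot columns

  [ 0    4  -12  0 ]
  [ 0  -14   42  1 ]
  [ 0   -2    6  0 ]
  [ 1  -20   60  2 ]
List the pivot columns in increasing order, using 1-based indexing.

ρ1 <=> ρ4
  [ 1  -20   60  2 ]
  [ 0  -14   42  1 ]
  [ 0   -2    6  0 ]
  [ 0    4  -12  0 ]
ρ2 ← -1/14·ρ2
  [ 1  -20   60      2 ]
  [ 0    1   -3  -1/14 ]
  [ 0   -2    6      0 ]
  [ 0    4  -12      0 ]
ρ3 ← ρ3 + 2·ρ2
  [ 1  -20   60      2 ]
  [ 0    1   -3  -1/14 ]
  [ 0    0    0   -1/7 ]
  [ 0    4  -12      0 ]
ρ4 ← ρ4 − 4·ρ2
  [ 1  -20  60      2 ]
  [ 0    1  -3  -1/14 ]
  [ 0    0   0   -1/7 ]
  [ 0    0   0    2/7 ]
ρ3 ← -7·ρ3
  [ 1  -20  60      2 ]
  [ 0    1  -3  -1/14 ]
  [ 0    0   0      1 ]
  [ 0    0   0    2/7 ]
ρ4 ← ρ4 − 2/7·ρ3
  [ 1  -20  60      2 ]
  [ 0    1  -3  -1/14 ]
  [ 0    0   0      1 ]
  [ 0    0   0      0 ]
ρ2 ← ρ2 + 1/14·ρ3
  [ 1  -20  60  2 ]
  [ 0    1  -3  0 ]
  [ 0    0   0  1 ]
  [ 0    0   0  0 ]
ρ1 ← ρ1 − 2·ρ3
  [ 1  -20  60  0 ]
  [ 0    1  -3  0 ]
  [ 0    0   0  1 ]
  [ 0    0   0  0 ]
ρ1 ← ρ1 + 20·ρ2
  [ 1  0   0  0 ]
  [ 0  1  -3  0 ]
  [ 0  0   0  1 ]
  [ 0  0   0  0 ]
Pivot columns are the columns containing a leading 1.

1, 2, 4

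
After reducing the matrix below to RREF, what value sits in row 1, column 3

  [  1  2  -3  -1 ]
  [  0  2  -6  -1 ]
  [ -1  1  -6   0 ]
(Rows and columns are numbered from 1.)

R3 -> R3 + R1
  [ 1  2  -3  -1 ]
  [ 0  2  -6  -1 ]
  [ 0  3  -9  -1 ]
R2 -> 1/2·R2
  [ 1  2  -3    -1 ]
  [ 0  1  -3  -1/2 ]
  [ 0  3  -9    -1 ]
R3 -> R3 − 3·R2
  [ 1  2  -3    -1 ]
  [ 0  1  -3  -1/2 ]
  [ 0  0   0   1/2 ]
R3 -> 2·R3
  [ 1  2  -3    -1 ]
  [ 0  1  -3  -1/2 ]
  [ 0  0   0     1 ]
R2 -> R2 + 1/2·R3
  [ 1  2  -3  -1 ]
  [ 0  1  -3   0 ]
  [ 0  0   0   1 ]
R1 -> R1 + R3
  [ 1  2  -3  0 ]
  [ 0  1  -3  0 ]
  [ 0  0   0  1 ]
R1 -> R1 − 2·R2
  [ 1  0   3  0 ]
  [ 0  1  -3  0 ]
  [ 0  0   0  1 ]

3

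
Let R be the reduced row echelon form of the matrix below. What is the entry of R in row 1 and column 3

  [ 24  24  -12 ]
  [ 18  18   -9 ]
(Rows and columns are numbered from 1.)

-1/2

r1 → 1/24·r1
  [  1   1  -1/2 ]
  [ 18  18    -9 ]
r2 → r2 − 18·r1
  [ 1  1  -1/2 ]
  [ 0  0     0 ]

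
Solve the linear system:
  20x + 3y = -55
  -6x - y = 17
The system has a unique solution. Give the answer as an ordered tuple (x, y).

Form the augmented matrix and row-reduce:
  [ 20   3  |  -55 ]
  [ -6  -1  |   17 ]
Multiply R1 by 1/20.
  [  1  3/20  |  -11/4 ]
  [ -6    -1  |     17 ]
Add 6 times R1 to R2.
  [ 1   3/20  |  -11/4 ]
  [ 0  -1/10  |    1/2 ]
Multiply R2 by -10.
  [ 1  3/20  |  -11/4 ]
  [ 0     1  |     -5 ]
Subtract 3/20 times R2 from R1.
  [ 1  0  |  -2 ]
  [ 0  1  |  -5 ]
Reading off the last column: x = -2, y = -5.

(-2, -5)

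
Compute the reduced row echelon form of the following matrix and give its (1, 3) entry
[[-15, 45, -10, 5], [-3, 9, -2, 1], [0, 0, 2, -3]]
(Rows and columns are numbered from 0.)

r1 := -1/15·r1
  [  1  -3  2/3  -1/3 ]
  [ -3   9   -2     1 ]
  [  0   0    2    -3 ]
r2 := r2 + 3·r1
  [ 1  -3  2/3  -1/3 ]
  [ 0   0    0     0 ]
  [ 0   0    2    -3 ]
r2 ↔ r3
  [ 1  -3  2/3  -1/3 ]
  [ 0   0    2    -3 ]
  [ 0   0    0     0 ]
r2 := 1/2·r2
  [ 1  -3  2/3  -1/3 ]
  [ 0   0    1  -3/2 ]
  [ 0   0    0     0 ]
r1 := r1 − 2/3·r2
  [ 1  -3  0   2/3 ]
  [ 0   0  1  -3/2 ]
  [ 0   0  0     0 ]

-3/2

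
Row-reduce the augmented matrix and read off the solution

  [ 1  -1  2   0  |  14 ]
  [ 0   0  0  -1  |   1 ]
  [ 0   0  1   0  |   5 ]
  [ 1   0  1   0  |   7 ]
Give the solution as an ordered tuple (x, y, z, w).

Subtract R1 from R4.
  [ 1  -1   2   0  |  14 ]
  [ 0   0   0  -1  |   1 ]
  [ 0   0   1   0  |   5 ]
  [ 0   1  -1   0  |  -7 ]
Swap R2 and R4.
  [ 1  -1   2   0  |  14 ]
  [ 0   1  -1   0  |  -7 ]
  [ 0   0   1   0  |   5 ]
  [ 0   0   0  -1  |   1 ]
Multiply R4 by -1.
  [ 1  -1   2  0  |  14 ]
  [ 0   1  -1  0  |  -7 ]
  [ 0   0   1  0  |   5 ]
  [ 0   0   0  1  |  -1 ]
Add R3 to R2.
  [ 1  -1  2  0  |  14 ]
  [ 0   1  0  0  |  -2 ]
  [ 0   0  1  0  |   5 ]
  [ 0   0  0  1  |  -1 ]
Subtract 2 times R3 from R1.
  [ 1  -1  0  0  |   4 ]
  [ 0   1  0  0  |  -2 ]
  [ 0   0  1  0  |   5 ]
  [ 0   0  0  1  |  -1 ]
Add R2 to R1.
  [ 1  0  0  0  |   2 ]
  [ 0  1  0  0  |  -2 ]
  [ 0  0  1  0  |   5 ]
  [ 0  0  0  1  |  -1 ]
Reading off the last column: x = 2, y = -2, z = 5, w = -1.

(2, -2, 5, -1)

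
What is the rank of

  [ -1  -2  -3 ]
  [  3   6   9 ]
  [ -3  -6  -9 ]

rank = 1

Multiply r1 by -1.
  [  1   2   3 ]
  [  3   6   9 ]
  [ -3  -6  -9 ]
Subtract 3 times r1 from r2.
  [  1   2   3 ]
  [  0   0   0 ]
  [ -3  -6  -9 ]
Add 3 times r1 to r3.
  [ 1  2  3 ]
  [ 0  0  0 ]
  [ 0  0  0 ]
The reduced form has 1 nonzero row.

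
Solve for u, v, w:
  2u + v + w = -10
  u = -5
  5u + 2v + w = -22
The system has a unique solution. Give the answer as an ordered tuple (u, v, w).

Form the augmented matrix and row-reduce:
  [ 2  1  1  |  -10 ]
  [ 1  0  0  |   -5 ]
  [ 5  2  1  |  -22 ]
R1 ← 1/2·R1
  [ 1  1/2  1/2  |   -5 ]
  [ 1    0    0  |   -5 ]
  [ 5    2    1  |  -22 ]
R2 ← R2 − R1
  [ 1   1/2   1/2  |   -5 ]
  [ 0  -1/2  -1/2  |    0 ]
  [ 5     2     1  |  -22 ]
R3 ← R3 − 5·R1
  [ 1   1/2   1/2  |  -5 ]
  [ 0  -1/2  -1/2  |   0 ]
  [ 0  -1/2  -3/2  |   3 ]
R2 ← -2·R2
  [ 1   1/2   1/2  |  -5 ]
  [ 0     1     1  |   0 ]
  [ 0  -1/2  -3/2  |   3 ]
R3 ← R3 + 1/2·R2
  [ 1  1/2  1/2  |  -5 ]
  [ 0    1    1  |   0 ]
  [ 0    0   -1  |   3 ]
R3 ← -1·R3
  [ 1  1/2  1/2  |  -5 ]
  [ 0    1    1  |   0 ]
  [ 0    0    1  |  -3 ]
R2 ← R2 − R3
  [ 1  1/2  1/2  |  -5 ]
  [ 0    1    0  |   3 ]
  [ 0    0    1  |  -3 ]
R1 ← R1 − 1/2·R3
  [ 1  1/2  0  |  -7/2 ]
  [ 0    1  0  |     3 ]
  [ 0    0  1  |    -3 ]
R1 ← R1 − 1/2·R2
  [ 1  0  0  |  -5 ]
  [ 0  1  0  |   3 ]
  [ 0  0  1  |  -3 ]
Reading off the last column: u = -5, v = 3, w = -3.

(-5, 3, -3)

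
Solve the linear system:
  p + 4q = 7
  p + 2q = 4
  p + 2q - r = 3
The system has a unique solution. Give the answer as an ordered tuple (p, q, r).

Form the augmented matrix and row-reduce:
  [ 1  4   0  |  7 ]
  [ 1  2   0  |  4 ]
  [ 1  2  -1  |  3 ]
R2 ← R2 − R1
  [ 1   4   0  |   7 ]
  [ 0  -2   0  |  -3 ]
  [ 1   2  -1  |   3 ]
R3 ← R3 − R1
  [ 1   4   0  |   7 ]
  [ 0  -2   0  |  -3 ]
  [ 0  -2  -1  |  -4 ]
R2 ← -1/2·R2
  [ 1   4   0  |    7 ]
  [ 0   1   0  |  3/2 ]
  [ 0  -2  -1  |   -4 ]
R3 ← R3 + 2·R2
  [ 1  4   0  |    7 ]
  [ 0  1   0  |  3/2 ]
  [ 0  0  -1  |   -1 ]
R3 ← -1·R3
  [ 1  4  0  |    7 ]
  [ 0  1  0  |  3/2 ]
  [ 0  0  1  |    1 ]
R1 ← R1 − 4·R2
  [ 1  0  0  |    1 ]
  [ 0  1  0  |  3/2 ]
  [ 0  0  1  |    1 ]
Reading off the last column: p = 1, q = 3/2, r = 1.

(1, 3/2, 1)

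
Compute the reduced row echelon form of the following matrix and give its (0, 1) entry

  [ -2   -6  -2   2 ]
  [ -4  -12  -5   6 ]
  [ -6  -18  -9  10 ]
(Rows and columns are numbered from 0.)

R1 ← -1/2·R1
  [  1    3   1  -1 ]
  [ -4  -12  -5   6 ]
  [ -6  -18  -9  10 ]
R2 ← R2 + 4·R1
  [  1    3   1  -1 ]
  [  0    0  -1   2 ]
  [ -6  -18  -9  10 ]
R3 ← R3 + 6·R1
  [ 1  3   1  -1 ]
  [ 0  0  -1   2 ]
  [ 0  0  -3   4 ]
R2 ← -1·R2
  [ 1  3   1  -1 ]
  [ 0  0   1  -2 ]
  [ 0  0  -3   4 ]
R3 ← R3 + 3·R2
  [ 1  3  1  -1 ]
  [ 0  0  1  -2 ]
  [ 0  0  0  -2 ]
R3 ← -1/2·R3
  [ 1  3  1  -1 ]
  [ 0  0  1  -2 ]
  [ 0  0  0   1 ]
R2 ← R2 + 2·R3
  [ 1  3  1  -1 ]
  [ 0  0  1   0 ]
  [ 0  0  0   1 ]
R1 ← R1 + R3
  [ 1  3  1  0 ]
  [ 0  0  1  0 ]
  [ 0  0  0  1 ]
R1 ← R1 − R2
  [ 1  3  0  0 ]
  [ 0  0  1  0 ]
  [ 0  0  0  1 ]

3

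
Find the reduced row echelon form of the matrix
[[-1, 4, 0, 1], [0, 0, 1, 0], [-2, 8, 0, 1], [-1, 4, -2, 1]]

ρ1 -> -1·ρ1
  [  1  -4   0  -1 ]
  [  0   0   1   0 ]
  [ -2   8   0   1 ]
  [ -1   4  -2   1 ]
ρ3 -> ρ3 + 2·ρ1
  [  1  -4   0  -1 ]
  [  0   0   1   0 ]
  [  0   0   0  -1 ]
  [ -1   4  -2   1 ]
ρ4 -> ρ4 + ρ1
  [ 1  -4   0  -1 ]
  [ 0   0   1   0 ]
  [ 0   0   0  -1 ]
  [ 0   0  -2   0 ]
ρ4 -> ρ4 + 2·ρ2
  [ 1  -4  0  -1 ]
  [ 0   0  1   0 ]
  [ 0   0  0  -1 ]
  [ 0   0  0   0 ]
ρ3 -> -1·ρ3
  [ 1  -4  0  -1 ]
  [ 0   0  1   0 ]
  [ 0   0  0   1 ]
  [ 0   0  0   0 ]
ρ1 -> ρ1 + ρ3
  [ 1  -4  0  0 ]
  [ 0   0  1  0 ]
  [ 0   0  0  1 ]
  [ 0   0  0  0 ]

[[1, -4, 0, 0], [0, 0, 1, 0], [0, 0, 0, 1], [0, 0, 0, 0]]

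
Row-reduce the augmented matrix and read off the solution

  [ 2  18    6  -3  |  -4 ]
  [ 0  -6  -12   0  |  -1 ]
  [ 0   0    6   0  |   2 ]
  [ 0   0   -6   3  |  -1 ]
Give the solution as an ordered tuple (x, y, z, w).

(2, -1/2, 1/3, 1/3)

R1 -> 1/2·R1
  [ 1   9    3  -3/2  |  -2 ]
  [ 0  -6  -12     0  |  -1 ]
  [ 0   0    6     0  |   2 ]
  [ 0   0   -6     3  |  -1 ]
R2 -> -1/6·R2
  [ 1  9   3  -3/2  |   -2 ]
  [ 0  1   2     0  |  1/6 ]
  [ 0  0   6     0  |    2 ]
  [ 0  0  -6     3  |   -1 ]
R3 -> 1/6·R3
  [ 1  9   3  -3/2  |   -2 ]
  [ 0  1   2     0  |  1/6 ]
  [ 0  0   1     0  |  1/3 ]
  [ 0  0  -6     3  |   -1 ]
R4 -> R4 + 6·R3
  [ 1  9  3  -3/2  |   -2 ]
  [ 0  1  2     0  |  1/6 ]
  [ 0  0  1     0  |  1/3 ]
  [ 0  0  0     3  |    1 ]
R4 -> 1/3·R4
  [ 1  9  3  -3/2  |   -2 ]
  [ 0  1  2     0  |  1/6 ]
  [ 0  0  1     0  |  1/3 ]
  [ 0  0  0     1  |  1/3 ]
R1 -> R1 + 3/2·R4
  [ 1  9  3  0  |  -3/2 ]
  [ 0  1  2  0  |   1/6 ]
  [ 0  0  1  0  |   1/3 ]
  [ 0  0  0  1  |   1/3 ]
R2 -> R2 − 2·R3
  [ 1  9  3  0  |  -3/2 ]
  [ 0  1  0  0  |  -1/2 ]
  [ 0  0  1  0  |   1/3 ]
  [ 0  0  0  1  |   1/3 ]
R1 -> R1 − 3·R3
  [ 1  9  0  0  |  -5/2 ]
  [ 0  1  0  0  |  -1/2 ]
  [ 0  0  1  0  |   1/3 ]
  [ 0  0  0  1  |   1/3 ]
R1 -> R1 − 9·R2
  [ 1  0  0  0  |     2 ]
  [ 0  1  0  0  |  -1/2 ]
  [ 0  0  1  0  |   1/3 ]
  [ 0  0  0  1  |   1/3 ]
Reading off the last column: x = 2, y = -1/2, z = 1/3, w = 1/3.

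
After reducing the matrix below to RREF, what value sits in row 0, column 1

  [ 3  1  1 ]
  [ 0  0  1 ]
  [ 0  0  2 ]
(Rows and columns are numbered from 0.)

1/3

R1 := 1/3·R1
  [ 1  1/3  1/3 ]
  [ 0    0    1 ]
  [ 0    0    2 ]
R3 := R3 − 2·R2
  [ 1  1/3  1/3 ]
  [ 0    0    1 ]
  [ 0    0    0 ]
R1 := R1 − 1/3·R2
  [ 1  1/3  0 ]
  [ 0    0  1 ]
  [ 0    0  0 ]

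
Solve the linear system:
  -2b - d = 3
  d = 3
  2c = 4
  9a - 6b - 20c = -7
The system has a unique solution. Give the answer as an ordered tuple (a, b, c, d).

(5/3, -3, 2, 3)

Form the augmented matrix and row-reduce:
  [ 0  -2    0  -1  |   3 ]
  [ 0   0    0   1  |   3 ]
  [ 0   0    2   0  |   4 ]
  [ 9  -6  -20   0  |  -7 ]
R1 ↔ R4
R1 ← 1/9·R1
R2 ↔ R4
R2 ← -1/2·R2
R3 ← 1/2·R3
R2 ← R2 − 1/2·R4
R1 ← R1 + 20/9·R3
R1 ← R1 + 2/3·R2
Reading off the last column: a = 5/3, b = -3, c = 2, d = 3.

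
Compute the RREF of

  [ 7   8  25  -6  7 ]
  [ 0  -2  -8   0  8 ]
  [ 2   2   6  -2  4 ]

ρ1 → 1/7·ρ1
  [ 1  8/7  25/7  -6/7  1 ]
  [ 0   -2    -8     0  8 ]
  [ 2    2     6    -2  4 ]
ρ3 → ρ3 − 2·ρ1
  [ 1   8/7  25/7  -6/7  1 ]
  [ 0    -2    -8     0  8 ]
  [ 0  -2/7  -8/7  -2/7  2 ]
ρ2 → -1/2·ρ2
  [ 1   8/7  25/7  -6/7   1 ]
  [ 0     1     4     0  -4 ]
  [ 0  -2/7  -8/7  -2/7   2 ]
ρ3 → ρ3 + 2/7·ρ2
  [ 1  8/7  25/7  -6/7    1 ]
  [ 0    1     4     0   -4 ]
  [ 0    0     0  -2/7  6/7 ]
ρ3 → -7/2·ρ3
  [ 1  8/7  25/7  -6/7   1 ]
  [ 0    1     4     0  -4 ]
  [ 0    0     0     1  -3 ]
ρ1 → ρ1 + 6/7·ρ3
  [ 1  8/7  25/7  0  -11/7 ]
  [ 0    1     4  0     -4 ]
  [ 0    0     0  1     -3 ]
ρ1 → ρ1 − 8/7·ρ2
  [ 1  0  -1  0   3 ]
  [ 0  1   4  0  -4 ]
  [ 0  0   0  1  -3 ]

[[1, 0, -1, 0, 3], [0, 1, 4, 0, -4], [0, 0, 0, 1, -3]]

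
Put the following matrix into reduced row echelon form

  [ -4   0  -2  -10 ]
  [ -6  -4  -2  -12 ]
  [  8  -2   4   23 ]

[[1, 0, 0, 4], [0, 1, 0, -3/2], [0, 0, 1, -3]]

R1 ← -1/4·R1
  [  1   0  1/2  5/2 ]
  [ -6  -4   -2  -12 ]
  [  8  -2    4   23 ]
R2 ← R2 + 6·R1
  [ 1   0  1/2  5/2 ]
  [ 0  -4    1    3 ]
  [ 8  -2    4   23 ]
R3 ← R3 − 8·R1
  [ 1   0  1/2  5/2 ]
  [ 0  -4    1    3 ]
  [ 0  -2    0    3 ]
R2 ← -1/4·R2
  [ 1   0   1/2   5/2 ]
  [ 0   1  -1/4  -3/4 ]
  [ 0  -2     0     3 ]
R3 ← R3 + 2·R2
  [ 1  0   1/2   5/2 ]
  [ 0  1  -1/4  -3/4 ]
  [ 0  0  -1/2   3/2 ]
R3 ← -2·R3
  [ 1  0   1/2   5/2 ]
  [ 0  1  -1/4  -3/4 ]
  [ 0  0     1    -3 ]
R2 ← R2 + 1/4·R3
  [ 1  0  1/2   5/2 ]
  [ 0  1    0  -3/2 ]
  [ 0  0    1    -3 ]
R1 ← R1 − 1/2·R3
  [ 1  0  0     4 ]
  [ 0  1  0  -3/2 ]
  [ 0  0  1    -3 ]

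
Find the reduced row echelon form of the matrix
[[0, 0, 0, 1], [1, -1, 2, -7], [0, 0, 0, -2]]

[[1, -1, 2, 0], [0, 0, 0, 1], [0, 0, 0, 0]]

ρ1 <=> ρ2
  [ 1  -1  2  -7 ]
  [ 0   0  0   1 ]
  [ 0   0  0  -2 ]
ρ3 -> ρ3 + 2·ρ2
  [ 1  -1  2  -7 ]
  [ 0   0  0   1 ]
  [ 0   0  0   0 ]
ρ1 -> ρ1 + 7·ρ2
  [ 1  -1  2  0 ]
  [ 0   0  0  1 ]
  [ 0   0  0  0 ]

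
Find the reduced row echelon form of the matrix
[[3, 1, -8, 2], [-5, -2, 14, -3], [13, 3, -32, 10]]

[[1, 0, -2, 1], [0, 1, -2, -1], [0, 0, 0, 0]]

ρ1 -> 1/3·ρ1
  [  1  1/3  -8/3  2/3 ]
  [ -5   -2    14   -3 ]
  [ 13    3   -32   10 ]
ρ2 -> ρ2 + 5·ρ1
  [  1   1/3  -8/3  2/3 ]
  [  0  -1/3   2/3  1/3 ]
  [ 13     3   -32   10 ]
ρ3 -> ρ3 − 13·ρ1
  [ 1   1/3  -8/3  2/3 ]
  [ 0  -1/3   2/3  1/3 ]
  [ 0  -4/3   8/3  4/3 ]
ρ2 -> -3·ρ2
  [ 1   1/3  -8/3  2/3 ]
  [ 0     1    -2   -1 ]
  [ 0  -4/3   8/3  4/3 ]
ρ3 -> ρ3 + 4/3·ρ2
  [ 1  1/3  -8/3  2/3 ]
  [ 0    1    -2   -1 ]
  [ 0    0     0    0 ]
ρ1 -> ρ1 − 1/3·ρ2
  [ 1  0  -2   1 ]
  [ 0  1  -2  -1 ]
  [ 0  0   0   0 ]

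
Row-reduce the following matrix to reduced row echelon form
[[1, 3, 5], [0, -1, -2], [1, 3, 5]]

Subtract ρ1 from ρ3.
  [ 1   3   5 ]
  [ 0  -1  -2 ]
  [ 0   0   0 ]
Multiply ρ2 by -1.
  [ 1  3  5 ]
  [ 0  1  2 ]
  [ 0  0  0 ]
Subtract 3 times ρ2 from ρ1.
  [ 1  0  -1 ]
  [ 0  1   2 ]
  [ 0  0   0 ]

[[1, 0, -1], [0, 1, 2], [0, 0, 0]]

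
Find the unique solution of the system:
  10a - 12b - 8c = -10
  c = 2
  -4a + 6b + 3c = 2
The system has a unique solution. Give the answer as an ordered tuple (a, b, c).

Form the augmented matrix and row-reduce:
  [ 10  -12  -8  |  -10 ]
  [  0    0   1  |    2 ]
  [ -4    6   3  |    2 ]
Multiply r1 by 1/10.
  [  1  -6/5  -4/5  |  -1 ]
  [  0     0     1  |   2 ]
  [ -4     6     3  |   2 ]
Add 4 times r1 to r3.
  [ 1  -6/5  -4/5  |  -1 ]
  [ 0     0     1  |   2 ]
  [ 0   6/5  -1/5  |  -2 ]
Swap r2 and r3.
  [ 1  -6/5  -4/5  |  -1 ]
  [ 0   6/5  -1/5  |  -2 ]
  [ 0     0     1  |   2 ]
Multiply r2 by 5/6.
  [ 1  -6/5  -4/5  |    -1 ]
  [ 0     1  -1/6  |  -5/3 ]
  [ 0     0     1  |     2 ]
Add 1/6 times r3 to r2.
  [ 1  -6/5  -4/5  |    -1 ]
  [ 0     1     0  |  -4/3 ]
  [ 0     0     1  |     2 ]
Add 4/5 times r3 to r1.
  [ 1  -6/5  0  |   3/5 ]
  [ 0     1  0  |  -4/3 ]
  [ 0     0  1  |     2 ]
Add 6/5 times r2 to r1.
  [ 1  0  0  |    -1 ]
  [ 0  1  0  |  -4/3 ]
  [ 0  0  1  |     2 ]
Reading off the last column: a = -1, b = -4/3, c = 2.

(-1, -4/3, 2)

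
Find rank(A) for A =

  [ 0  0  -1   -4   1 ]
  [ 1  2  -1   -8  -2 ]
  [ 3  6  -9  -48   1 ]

rank = 3

ρ1 ↔ ρ2
  [ 1  2  -1   -8  -2 ]
  [ 0  0  -1   -4   1 ]
  [ 3  6  -9  -48   1 ]
ρ3 := ρ3 − 3·ρ1
  [ 1  2  -1   -8  -2 ]
  [ 0  0  -1   -4   1 ]
  [ 0  0  -6  -24   7 ]
ρ2 := -1·ρ2
  [ 1  2  -1   -8  -2 ]
  [ 0  0   1    4  -1 ]
  [ 0  0  -6  -24   7 ]
ρ3 := ρ3 + 6·ρ2
  [ 1  2  -1  -8  -2 ]
  [ 0  0   1   4  -1 ]
  [ 0  0   0   0   1 ]
ρ2 := ρ2 + ρ3
  [ 1  2  -1  -8  -2 ]
  [ 0  0   1   4   0 ]
  [ 0  0   0   0   1 ]
ρ1 := ρ1 + 2·ρ3
  [ 1  2  -1  -8  0 ]
  [ 0  0   1   4  0 ]
  [ 0  0   0   0  1 ]
ρ1 := ρ1 + ρ2
  [ 1  2  0  -4  0 ]
  [ 0  0  1   4  0 ]
  [ 0  0  0   0  1 ]
The reduced form has 3 nonzero rows.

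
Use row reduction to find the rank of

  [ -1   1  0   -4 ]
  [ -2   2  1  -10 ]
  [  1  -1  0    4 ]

R1 := -1·R1
  [  1  -1  0    4 ]
  [ -2   2  1  -10 ]
  [  1  -1  0    4 ]
R2 := R2 + 2·R1
  [ 1  -1  0   4 ]
  [ 0   0  1  -2 ]
  [ 1  -1  0   4 ]
R3 := R3 − R1
  [ 1  -1  0   4 ]
  [ 0   0  1  -2 ]
  [ 0   0  0   0 ]
The reduced form has 2 nonzero rows.

rank = 2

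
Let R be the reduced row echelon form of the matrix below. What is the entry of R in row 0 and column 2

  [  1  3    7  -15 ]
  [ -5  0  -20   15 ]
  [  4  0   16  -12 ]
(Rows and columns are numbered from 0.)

Add 5 times ρ1 to ρ2.
  [ 1   3   7  -15 ]
  [ 0  15  15  -60 ]
  [ 4   0  16  -12 ]
Subtract 4 times ρ1 from ρ3.
  [ 1    3    7  -15 ]
  [ 0   15   15  -60 ]
  [ 0  -12  -12   48 ]
Multiply ρ2 by 1/15.
  [ 1    3    7  -15 ]
  [ 0    1    1   -4 ]
  [ 0  -12  -12   48 ]
Add 12 times ρ2 to ρ3.
  [ 1  3  7  -15 ]
  [ 0  1  1   -4 ]
  [ 0  0  0    0 ]
Subtract 3 times ρ2 from ρ1.
  [ 1  0  4  -3 ]
  [ 0  1  1  -4 ]
  [ 0  0  0   0 ]

4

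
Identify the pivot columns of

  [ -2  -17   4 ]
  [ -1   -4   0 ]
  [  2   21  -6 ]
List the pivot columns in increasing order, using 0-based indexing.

Multiply R1 by -1/2.
  [  1  17/2  -2 ]
  [ -1    -4   0 ]
  [  2    21  -6 ]
Add R1 to R2.
  [ 1  17/2  -2 ]
  [ 0   9/2  -2 ]
  [ 2    21  -6 ]
Subtract 2 times R1 from R3.
  [ 1  17/2  -2 ]
  [ 0   9/2  -2 ]
  [ 0     4  -2 ]
Multiply R2 by 2/9.
  [ 1  17/2    -2 ]
  [ 0     1  -4/9 ]
  [ 0     4    -2 ]
Subtract 4 times R2 from R3.
  [ 1  17/2    -2 ]
  [ 0     1  -4/9 ]
  [ 0     0  -2/9 ]
Multiply R3 by -9/2.
  [ 1  17/2    -2 ]
  [ 0     1  -4/9 ]
  [ 0     0     1 ]
Add 4/9 times R3 to R2.
  [ 1  17/2  -2 ]
  [ 0     1   0 ]
  [ 0     0   1 ]
Add 2 times R3 to R1.
  [ 1  17/2  0 ]
  [ 0     1  0 ]
  [ 0     0  1 ]
Subtract 17/2 times R2 from R1.
  [ 1  0  0 ]
  [ 0  1  0 ]
  [ 0  0  1 ]
Pivot columns are the columns containing a leading 1.

0, 1, 2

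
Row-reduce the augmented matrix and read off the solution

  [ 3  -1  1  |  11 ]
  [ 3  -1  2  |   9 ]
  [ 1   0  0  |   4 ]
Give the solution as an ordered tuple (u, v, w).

ρ1 ← 1/3·ρ1
  [ 1  -1/3  1/3  |  11/3 ]
  [ 3    -1    2  |     9 ]
  [ 1     0    0  |     4 ]
ρ2 ← ρ2 − 3·ρ1
  [ 1  -1/3  1/3  |  11/3 ]
  [ 0     0    1  |    -2 ]
  [ 1     0    0  |     4 ]
ρ3 ← ρ3 − ρ1
  [ 1  -1/3   1/3  |  11/3 ]
  [ 0     0     1  |    -2 ]
  [ 0   1/3  -1/3  |   1/3 ]
ρ2 <-> ρ3
  [ 1  -1/3   1/3  |  11/3 ]
  [ 0   1/3  -1/3  |   1/3 ]
  [ 0     0     1  |    -2 ]
ρ2 ← 3·ρ2
  [ 1  -1/3  1/3  |  11/3 ]
  [ 0     1   -1  |     1 ]
  [ 0     0    1  |    -2 ]
ρ2 ← ρ2 + ρ3
  [ 1  -1/3  1/3  |  11/3 ]
  [ 0     1    0  |    -1 ]
  [ 0     0    1  |    -2 ]
ρ1 ← ρ1 − 1/3·ρ3
  [ 1  -1/3  0  |  13/3 ]
  [ 0     1  0  |    -1 ]
  [ 0     0  1  |    -2 ]
ρ1 ← ρ1 + 1/3·ρ2
  [ 1  0  0  |   4 ]
  [ 0  1  0  |  -1 ]
  [ 0  0  1  |  -2 ]
Reading off the last column: u = 4, v = -1, w = -2.

(4, -1, -2)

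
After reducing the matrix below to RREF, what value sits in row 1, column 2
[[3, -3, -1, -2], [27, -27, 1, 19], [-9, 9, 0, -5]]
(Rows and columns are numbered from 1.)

R1 ← 1/3·R1
R2 ← R2 − 27·R1
R3 ← R3 + 9·R1
R2 ← 1/10·R2
R3 ← R3 + 3·R2
R3 ← 10·R3
R2 ← R2 − 37/10·R3
R1 ← R1 + 2/3·R3
R1 ← R1 + 1/3·R2

-1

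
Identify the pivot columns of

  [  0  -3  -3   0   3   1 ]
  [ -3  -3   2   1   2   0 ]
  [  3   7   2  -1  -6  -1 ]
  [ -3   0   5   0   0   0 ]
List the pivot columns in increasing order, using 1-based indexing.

1, 2, 4, 6

r1 <=> r2
r1 := -1/3·r1
r3 := r3 − 3·r1
r4 := r4 + 3·r1
r2 := -1/3·r2
r3 := r3 − 4·r2
r4 := r4 − 3·r2
r3 <=> r4
r3 := -1·r3
r4 := 3·r4
r3 := r3 + r4
r2 := r2 + 1/3·r4
r1 := r1 + 1/3·r3
r1 := r1 − r2
Pivot columns are the columns containing a leading 1.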